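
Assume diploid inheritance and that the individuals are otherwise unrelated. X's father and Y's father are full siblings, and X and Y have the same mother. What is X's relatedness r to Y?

Independent pedigree routes through distinct common ancestors add.
X and Y are related in two ways: first cousins through their fathers (r = 1/8) and half-sibs through their shared mother (r = 1/4).
r = 1/8 + 1/4 = 3/8 = 0.375.

0.375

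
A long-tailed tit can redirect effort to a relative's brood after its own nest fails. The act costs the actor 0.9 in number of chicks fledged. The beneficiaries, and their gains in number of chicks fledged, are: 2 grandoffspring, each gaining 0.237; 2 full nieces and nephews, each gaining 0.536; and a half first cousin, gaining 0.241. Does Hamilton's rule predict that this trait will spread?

Hamilton's rule: the trait is favored when the sum of r·B over every recipient exceeds the actor's cost C.
r to a grandoffspring = 1/4 (two parent–offspring links: r = (1/2)^2 = 1/4).
r to a full niece or nephew = 0.25 (full aunt/uncle↔niece/nephew: two paths of length 3 through the shared grandparent pair: r = 2·(1/2)^3 = 1/4).
r to a half first cousin = 0.0625 (half first cousins share one grandparent — one path of length 4: r = (1/2)^4 = 1/16).
Summing one r·B term per recipient: 2·0.25·0.237 + 2·0.25·0.536 + 1·0.0625·0.241 = 0.4015625.
0.4015625 < 0.9: the indirect benefit is less than the cost.

No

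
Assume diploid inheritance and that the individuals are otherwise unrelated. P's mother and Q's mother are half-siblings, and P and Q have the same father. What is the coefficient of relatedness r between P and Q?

Wright's path rule: contributions from independent ancestry routes add.
P and Q are related in two ways: half first cousins through their mothers (r = 1/16) and half-sibs through their shared father (r = 1/4).
r = 1/16 + 1/4 = 5/16 = 0.3125.

0.3125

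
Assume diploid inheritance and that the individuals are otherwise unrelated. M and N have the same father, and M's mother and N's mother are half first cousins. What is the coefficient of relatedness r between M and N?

0.265625

With two independent routes of shared ancestry, r is the sum of the two contributions.
M and N are related in two ways: half-sibs through their shared father (r = 1/4) and half second cousins through their mothers (r = 1/64).
r = 1/4 + 1/64 = 17/64 = 0.265625.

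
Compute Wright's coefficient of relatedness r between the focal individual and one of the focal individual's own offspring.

Each parent–offspring link contributes a factor of 1/2, and independent paths through distinct common ancestors add.
One parent–offspring link: r = (1/2)^1 = 1/2.

0.5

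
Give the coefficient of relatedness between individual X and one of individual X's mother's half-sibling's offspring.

Each parent–offspring link contributes a factor of 1/2, and independent paths through distinct common ancestors add.
Half first cousins share one grandparent — one path of length 4: r = (1/2)^4 = 1/16.

0.0625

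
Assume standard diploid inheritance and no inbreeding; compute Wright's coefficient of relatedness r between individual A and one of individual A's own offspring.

Each parent–offspring link contributes a factor of 1/2, and independent paths through distinct common ancestors add.
One parent–offspring link: r = (1/2)^1 = 1/2.

0.5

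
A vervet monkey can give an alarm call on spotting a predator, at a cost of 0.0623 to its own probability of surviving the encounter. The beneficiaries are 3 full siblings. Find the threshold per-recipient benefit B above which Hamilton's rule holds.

0.0415

r to a full sibling = 1/2 (full sibs share both parents — two paths of length 2: r = 2·(1/2)^2 = 1/2).
Hamilton's rule with n recipients of equal r: n·r·B > C, so B > C/(n·r) = 0.0623/(3·0.5) = 0.0415.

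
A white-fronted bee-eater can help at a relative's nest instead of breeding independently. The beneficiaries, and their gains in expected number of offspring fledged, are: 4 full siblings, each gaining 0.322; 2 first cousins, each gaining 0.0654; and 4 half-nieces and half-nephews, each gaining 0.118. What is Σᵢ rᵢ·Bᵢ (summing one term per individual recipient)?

0.71935

r to a full sibling = 1/2 (full sibs share both parents — two paths of length 2: r = 2·(1/2)^2 = 1/2).
r to a first cousin = 1/8 (first cousins share one grandparent pair — two paths of length 4: r = 2·(1/2)^4 = 1/8).
r to a half-niece or half-nephew = 1/8 (half-aunt/uncle↔niece/nephew: one path of length 3: r = (1/2)^3 = 1/8).
Summing one r·B term per recipient: 4·0.5·0.322 + 2·0.125·0.0654 + 4·0.125·0.118 = 0.71935.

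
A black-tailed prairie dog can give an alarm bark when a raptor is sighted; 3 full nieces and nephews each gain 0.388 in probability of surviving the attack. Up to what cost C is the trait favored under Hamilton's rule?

r to a full niece or nephew = 1/4 (full aunt/uncle↔niece/nephew: two paths of length 3 through the shared grandparent pair: r = 2·(1/2)^3 = 1/4).
Hamilton's rule: n·r·B > C, so the trait is favored while C < n·r·B = 3·0.25·0.388 = 0.291.

0.291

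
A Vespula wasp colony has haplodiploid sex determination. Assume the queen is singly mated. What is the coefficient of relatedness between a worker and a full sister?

0.75

Haplodiploid full sisters inherit their father's entire haploid genome identically (contributing 1/2) and on average half of their mother's contribution (1/2 · 1/2 = 1/4); r = 1/2 + 1/4 = 3/4.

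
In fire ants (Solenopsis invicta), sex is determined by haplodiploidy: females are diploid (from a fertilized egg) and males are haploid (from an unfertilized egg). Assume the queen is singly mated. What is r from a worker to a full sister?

0.75

Haplodiploid full sisters inherit their father's entire haploid genome identically (contributing 1/2) and on average half of their mother's contribution (1/2 · 1/2 = 1/4); r = 1/2 + 1/4 = 3/4.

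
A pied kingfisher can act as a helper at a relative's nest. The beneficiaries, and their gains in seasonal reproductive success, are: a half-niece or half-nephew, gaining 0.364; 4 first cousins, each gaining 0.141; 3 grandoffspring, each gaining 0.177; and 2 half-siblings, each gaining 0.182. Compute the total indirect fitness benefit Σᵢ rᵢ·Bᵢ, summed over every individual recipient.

0.33975

r to a half-niece or half-nephew = 1/8 (half-aunt/uncle↔niece/nephew: one path of length 3: r = (1/2)^3 = 1/8).
r to a first cousin = 1/8 (first cousins share one grandparent pair — two paths of length 4: r = 2·(1/2)^4 = 1/8).
r to a grandoffspring = 0.25 (two parent–offspring links: r = (1/2)^2 = 1/4).
r to a half-sibling = 0.25 (half-sibs share one parent — one path of length 2: r = (1/2)^2 = 1/4).
Summing one r·B term per recipient: 1·0.125·0.364 + 4·0.125·0.141 + 3·0.25·0.177 + 2·0.25·0.182 = 0.33975.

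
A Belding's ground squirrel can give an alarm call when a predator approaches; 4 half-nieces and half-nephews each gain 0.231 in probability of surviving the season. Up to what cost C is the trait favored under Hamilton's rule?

r to a half-niece or half-nephew = 0.125 (half-aunt/uncle↔niece/nephew: one path of length 3: r = (1/2)^3 = 1/8).
Hamilton's rule: n·r·B > C, so the trait is favored while C < n·r·B = 4·0.125·0.231 = 0.1155.

0.1155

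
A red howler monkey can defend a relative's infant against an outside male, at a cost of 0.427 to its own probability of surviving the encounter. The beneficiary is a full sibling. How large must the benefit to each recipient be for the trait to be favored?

r to a full sibling = 1/2 (full sibs share both parents — two paths of length 2: r = 2·(1/2)^2 = 1/2).
Hamilton's rule with n recipients of equal r: n·r·B > C, so B > C/(n·r) = 0.427/(1·0.5) = 0.854.

0.854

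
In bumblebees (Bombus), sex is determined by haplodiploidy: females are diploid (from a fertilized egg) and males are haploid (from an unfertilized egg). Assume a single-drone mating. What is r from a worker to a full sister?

Haplodiploid full sisters inherit their father's entire haploid genome identically (contributing 1/2) and on average half of their mother's contribution (1/2 · 1/2 = 1/4); r = 1/2 + 1/4 = 3/4.

0.75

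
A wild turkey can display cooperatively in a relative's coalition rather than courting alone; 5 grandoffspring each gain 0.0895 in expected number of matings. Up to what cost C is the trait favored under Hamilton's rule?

0.111875

r to a grandoffspring = 1/4 (two parent–offspring links: r = (1/2)^2 = 1/4).
Hamilton's rule: n·r·B > C, so the trait is favored while C < n·r·B = 5·0.25·0.0895 = 0.111875.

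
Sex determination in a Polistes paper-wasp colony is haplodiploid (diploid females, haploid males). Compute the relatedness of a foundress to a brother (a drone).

0.25

Her haploid brother carries none of their father's genes and a random half of their mother's genome; that half matches the maternal half of her own genome with probability 1/2: r = 1/2 · 1/2 = 1/4.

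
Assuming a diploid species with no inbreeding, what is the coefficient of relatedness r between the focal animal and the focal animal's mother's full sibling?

0.25

Each parent–offspring link contributes a factor of 1/2, and independent paths through distinct common ancestors add.
Full aunt/uncle↔niece/nephew: two paths of length 3 through the shared grandparent pair: r = 2·(1/2)^3 = 1/4.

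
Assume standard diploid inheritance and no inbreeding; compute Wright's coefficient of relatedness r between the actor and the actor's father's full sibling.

Each parent–offspring link contributes a factor of 1/2, and independent paths through distinct common ancestors add.
Full aunt/uncle↔niece/nephew: two paths of length 3 through the shared grandparent pair: r = 2·(1/2)^3 = 1/4.

0.25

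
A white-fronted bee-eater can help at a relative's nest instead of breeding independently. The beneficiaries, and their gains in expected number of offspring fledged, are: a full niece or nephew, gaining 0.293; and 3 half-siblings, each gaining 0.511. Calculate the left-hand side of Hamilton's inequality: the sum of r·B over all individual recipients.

r to a full niece or nephew = 0.25 (full aunt/uncle↔niece/nephew: two paths of length 3 through the shared grandparent pair: r = 2·(1/2)^3 = 1/4).
r to a half-sibling = 0.25 (half-sibs share one parent — one path of length 2: r = (1/2)^2 = 1/4).
Summing one r·B term per recipient: 1·0.25·0.293 + 3·0.25·0.511 = 0.4565.

0.4565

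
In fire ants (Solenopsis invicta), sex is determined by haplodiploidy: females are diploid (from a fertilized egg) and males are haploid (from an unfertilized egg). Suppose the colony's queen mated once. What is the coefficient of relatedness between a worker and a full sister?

0.75

Haplodiploid full sisters inherit their father's entire haploid genome identically (contributing 1/2) and on average half of their mother's contribution (1/2 · 1/2 = 1/4); r = 1/2 + 1/4 = 3/4.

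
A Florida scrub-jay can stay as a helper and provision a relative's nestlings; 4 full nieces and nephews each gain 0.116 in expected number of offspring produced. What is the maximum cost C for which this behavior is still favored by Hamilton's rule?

0.116

r to a full niece or nephew = 0.25 (full aunt/uncle↔niece/nephew: two paths of length 3 through the shared grandparent pair: r = 2·(1/2)^3 = 1/4).
Hamilton's rule: n·r·B > C, so the trait is favored while C < n·r·B = 4·0.25·0.116 = 0.116.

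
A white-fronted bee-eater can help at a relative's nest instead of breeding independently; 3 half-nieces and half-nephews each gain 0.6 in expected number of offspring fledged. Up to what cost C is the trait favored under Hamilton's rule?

r to a half-niece or half-nephew = 0.125 (half-aunt/uncle↔niece/nephew: one path of length 3: r = (1/2)^3 = 1/8).
Hamilton's rule: n·r·B > C, so the trait is favored while C < n·r·B = 3·0.125·0.6 = 0.225.

0.225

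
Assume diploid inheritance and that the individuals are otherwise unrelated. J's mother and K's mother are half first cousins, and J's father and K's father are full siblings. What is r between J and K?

Relatedness sums over independent paths through distinct common ancestors.
J and K are related in two ways: half second cousins through their mothers (r = 1/64) and first cousins through their fathers (r = 1/8).
r = 1/64 + 1/8 = 0.140625.

0.140625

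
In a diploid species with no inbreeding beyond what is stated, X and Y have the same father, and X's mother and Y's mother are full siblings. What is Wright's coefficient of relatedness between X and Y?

0.375

Independent pedigree routes through distinct common ancestors add.
X and Y are related in two ways: half-sibs through their shared father (r = 1/4) and first cousins through their mothers (r = 1/8).
r = 1/4 + 1/8 = 3/8 = 0.375.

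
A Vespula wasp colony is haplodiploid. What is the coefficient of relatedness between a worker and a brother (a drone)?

0.25

Her haploid brother carries none of their father's genes and a random half of their mother's genome; that half matches the maternal half of her own genome with probability 1/2: r = 1/2 · 1/2 = 1/4.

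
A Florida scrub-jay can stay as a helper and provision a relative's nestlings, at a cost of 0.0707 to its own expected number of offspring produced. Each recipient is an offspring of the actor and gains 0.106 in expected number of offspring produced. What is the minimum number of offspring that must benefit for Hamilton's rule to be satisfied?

2

r to an offspring = 0.5 (one parent–offspring link: r = (1/2)^1 = 1/2).
Hamilton's rule: n·r·B > C  ⇒  n > C/(r·B) = 0.0707/(0.5·0.106) = 1.334.
The smallest integer exceeding 1.334 is 2.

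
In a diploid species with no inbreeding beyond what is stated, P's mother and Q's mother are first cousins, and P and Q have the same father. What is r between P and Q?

0.28125

With two independent routes of shared ancestry, r is the sum of the two contributions.
P and Q are related in two ways: second cousins through their mothers (r = 1/32) and half-sibs through their shared father (r = 1/4).
r = 1/32 + 1/4 = 9/32 = 0.28125.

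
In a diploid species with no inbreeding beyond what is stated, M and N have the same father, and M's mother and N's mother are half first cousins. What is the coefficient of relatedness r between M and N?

0.265625

Independent pedigree routes through distinct common ancestors add.
M and N are related in two ways: half-sibs through their shared father (r = 1/4) and half second cousins through their mothers (r = 1/64).
r = 1/4 + 1/64 = 0.265625.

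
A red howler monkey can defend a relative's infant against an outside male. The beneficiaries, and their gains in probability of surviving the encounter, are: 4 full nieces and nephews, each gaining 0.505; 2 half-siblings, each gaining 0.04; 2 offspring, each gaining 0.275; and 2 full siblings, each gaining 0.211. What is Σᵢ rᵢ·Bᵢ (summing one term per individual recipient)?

1.011

r to a full niece or nephew = 1/4 (full aunt/uncle↔niece/nephew: two paths of length 3 through the shared grandparent pair: r = 2·(1/2)^3 = 1/4).
r to a half-sibling = 1/4 (half-sibs share one parent — one path of length 2: r = (1/2)^2 = 1/4).
r to an offspring = 1/2 (one parent–offspring link: r = (1/2)^1 = 1/2).
r to a full sibling = 0.5 (full sibs share both parents — two paths of length 2: r = 2·(1/2)^2 = 1/2).
Summing one r·B term per recipient: 4·0.25·0.505 + 2·0.25·0.04 + 2·0.5·0.275 + 2·0.5·0.211 = 1.011.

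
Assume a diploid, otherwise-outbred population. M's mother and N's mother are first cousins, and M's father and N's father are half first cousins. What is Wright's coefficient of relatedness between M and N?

0.046875

Wright's path rule: contributions from independent ancestry routes add.
M and N are related in two ways: second cousins through their mothers (r = 1/32) and half second cousins through their fathers (r = 1/64).
r = 1/32 + 1/64 = 0.046875.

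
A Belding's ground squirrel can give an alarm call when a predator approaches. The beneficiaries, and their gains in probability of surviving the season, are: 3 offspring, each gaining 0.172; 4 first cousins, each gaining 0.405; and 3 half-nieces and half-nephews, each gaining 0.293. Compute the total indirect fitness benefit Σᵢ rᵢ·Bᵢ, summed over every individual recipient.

0.570375

r to an offspring = 0.5 (one parent–offspring link: r = (1/2)^1 = 1/2).
r to a first cousin = 1/8 (first cousins share one grandparent pair — two paths of length 4: r = 2·(1/2)^4 = 1/8).
r to a half-niece or half-nephew = 0.125 (half-aunt/uncle↔niece/nephew: one path of length 3: r = (1/2)^3 = 1/8).
Summing one r·B term per recipient: 3·0.5·0.172 + 4·0.125·0.405 + 3·0.125·0.293 = 0.570375.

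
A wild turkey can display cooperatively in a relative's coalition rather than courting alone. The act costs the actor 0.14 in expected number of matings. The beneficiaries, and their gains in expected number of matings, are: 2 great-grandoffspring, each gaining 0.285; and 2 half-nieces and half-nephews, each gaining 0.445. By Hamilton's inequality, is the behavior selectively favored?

Yes

Hamilton's rule: the trait is favored when the sum of r·B over every recipient exceeds the actor's cost C.
r to a great-grandoffspring = 0.125 (three parent–offspring links: r = (1/2)^3 = 1/8).
r to a half-niece or half-nephew = 1/8 (half-aunt/uncle↔niece/nephew: one path of length 3: r = (1/2)^3 = 1/8).
Summing one r·B term per recipient: 2·0.125·0.285 + 2·0.125·0.445 = 0.1825.
0.1825 > 0.14: the indirect benefit exceeds the cost.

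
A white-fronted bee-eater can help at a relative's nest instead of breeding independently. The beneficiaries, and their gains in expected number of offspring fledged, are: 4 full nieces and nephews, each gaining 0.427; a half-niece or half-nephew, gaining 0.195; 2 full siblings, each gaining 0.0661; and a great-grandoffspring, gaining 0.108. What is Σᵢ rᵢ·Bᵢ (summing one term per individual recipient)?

0.530975

r to a full niece or nephew = 1/4 (full aunt/uncle↔niece/nephew: two paths of length 3 through the shared grandparent pair: r = 2·(1/2)^3 = 1/4).
r to a half-niece or half-nephew = 0.125 (half-aunt/uncle↔niece/nephew: one path of length 3: r = (1/2)^3 = 1/8).
r to a full sibling = 1/2 (full sibs share both parents — two paths of length 2: r = 2·(1/2)^2 = 1/2).
r to a great-grandoffspring = 0.125 (three parent–offspring links: r = (1/2)^3 = 1/8).
Summing one r·B term per recipient: 4·0.25·0.427 + 1·0.125·0.195 + 2·0.5·0.0661 + 1·0.125·0.108 = 0.530975.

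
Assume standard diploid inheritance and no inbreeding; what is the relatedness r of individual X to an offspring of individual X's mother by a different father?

Each parent–offspring link contributes a factor of 1/2, and independent paths through distinct common ancestors add.
Half-sibs share one parent — one path of length 2: r = (1/2)^2 = 1/4.

0.25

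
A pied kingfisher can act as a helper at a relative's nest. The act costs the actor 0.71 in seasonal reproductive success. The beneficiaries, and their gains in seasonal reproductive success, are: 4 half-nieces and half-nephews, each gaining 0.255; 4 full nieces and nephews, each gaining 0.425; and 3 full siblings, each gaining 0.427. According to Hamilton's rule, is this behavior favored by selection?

Hamilton's rule: the trait is favored when the sum of r·B over every recipient exceeds the actor's cost C.
r to a half-niece or half-nephew = 1/8 (half-aunt/uncle↔niece/nephew: one path of length 3: r = (1/2)^3 = 1/8).
r to a full niece or nephew = 1/4 (full aunt/uncle↔niece/nephew: two paths of length 3 through the shared grandparent pair: r = 2·(1/2)^3 = 1/4).
r to a full sibling = 0.5 (full sibs share both parents — two paths of length 2: r = 2·(1/2)^2 = 1/2).
Summing one r·B term per recipient: 4·0.125·0.255 + 4·0.25·0.425 + 3·0.5·0.427 = 1.193.
1.193 > 0.71: the indirect benefit exceeds the cost.

Yes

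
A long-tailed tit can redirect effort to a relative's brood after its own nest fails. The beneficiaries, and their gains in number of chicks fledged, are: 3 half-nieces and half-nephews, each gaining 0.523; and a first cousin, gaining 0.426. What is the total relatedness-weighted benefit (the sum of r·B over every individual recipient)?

0.249375

r to a half-niece or half-nephew = 0.125 (half-aunt/uncle↔niece/nephew: one path of length 3: r = (1/2)^3 = 1/8).
r to a first cousin = 1/8 (first cousins share one grandparent pair — two paths of length 4: r = 2·(1/2)^4 = 1/8).
Summing one r·B term per recipient: 3·0.125·0.523 + 1·0.125·0.426 = 0.249375.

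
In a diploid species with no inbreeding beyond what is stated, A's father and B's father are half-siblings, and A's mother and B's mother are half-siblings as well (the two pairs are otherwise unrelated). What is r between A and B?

0.125

Independent pedigree routes through distinct common ancestors add.
A and B are related in two ways: half first cousins through their fathers (r = 1/16) and half first cousins through their mothers (r = 1/16).
r = 1/16 + 1/16 = 0.125.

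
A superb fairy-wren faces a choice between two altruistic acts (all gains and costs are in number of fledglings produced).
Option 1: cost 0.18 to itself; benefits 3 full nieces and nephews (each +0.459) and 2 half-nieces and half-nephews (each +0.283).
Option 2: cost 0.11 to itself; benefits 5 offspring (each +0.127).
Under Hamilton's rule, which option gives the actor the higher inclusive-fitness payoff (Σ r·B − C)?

Option 1: r to a full niece or nephew = 0.25.
Option 1: r to a half-niece or half-nephew = 0.125.
Option 1: Σ r·B − C = (3·0.25·0.459 + 2·0.125·0.283) − 0.18 = 0.235.
Option 2: r to an offspring = 0.5.
Option 2: Σ r·B − C = (5·0.5·0.127) − 0.11 = 0.2075.
Option 1 has the higher net inclusive-fitness payoff.

Option 1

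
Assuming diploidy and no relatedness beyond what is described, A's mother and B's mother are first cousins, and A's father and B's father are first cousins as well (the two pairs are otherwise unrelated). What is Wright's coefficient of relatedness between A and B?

With two independent routes of shared ancestry, r is the sum of the two contributions.
A and B are related in two ways: second cousins through their mothers (r = 1/32) and second cousins through their fathers (r = 1/32).
r = 1/32 + 1/32 = 0.0625.

0.0625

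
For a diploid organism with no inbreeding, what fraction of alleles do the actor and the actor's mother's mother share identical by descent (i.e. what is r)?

Each parent–offspring link contributes a factor of 1/2, and independent paths through distinct common ancestors add.
Two parent–offspring links: r = (1/2)^2 = 1/4.

0.25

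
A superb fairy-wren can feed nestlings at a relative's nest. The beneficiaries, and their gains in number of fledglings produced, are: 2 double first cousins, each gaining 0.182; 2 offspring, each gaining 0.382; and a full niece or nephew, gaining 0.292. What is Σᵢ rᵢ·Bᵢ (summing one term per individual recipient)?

0.546

r to a double first cousin = 0.25 (double first cousins share both grandparent pairs — four paths of length 4: r = 4·(1/2)^4 = 1/4).
r to an offspring = 0.5 (one parent–offspring link: r = (1/2)^1 = 1/2).
r to a full niece or nephew = 1/4 (full aunt/uncle↔niece/nephew: two paths of length 3 through the shared grandparent pair: r = 2·(1/2)^3 = 1/4).
Summing one r·B term per recipient: 2·0.25·0.182 + 2·0.5·0.382 + 1·0.25·0.292 = 0.546.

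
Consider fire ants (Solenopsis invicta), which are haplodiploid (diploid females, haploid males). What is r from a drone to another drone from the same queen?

0.5

Haploid brothers each carry a random half of the queen's diploid genome, so on average they share half: r = 1/2.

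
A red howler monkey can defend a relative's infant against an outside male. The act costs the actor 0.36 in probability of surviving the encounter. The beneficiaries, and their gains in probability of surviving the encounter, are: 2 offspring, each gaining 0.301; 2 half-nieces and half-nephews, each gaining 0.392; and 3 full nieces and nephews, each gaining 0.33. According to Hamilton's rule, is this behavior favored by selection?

Yes

Hamilton's rule: the trait is favored when the sum of r·B over every recipient exceeds the actor's cost C.
r to an offspring = 1/2 (one parent–offspring link: r = (1/2)^1 = 1/2).
r to a half-niece or half-nephew = 1/8 (half-aunt/uncle↔niece/nephew: one path of length 3: r = (1/2)^3 = 1/8).
r to a full niece or nephew = 0.25 (full aunt/uncle↔niece/nephew: two paths of length 3 through the shared grandparent pair: r = 2·(1/2)^3 = 1/4).
Summing one r·B term per recipient: 2·0.5·0.301 + 2·0.125·0.392 + 3·0.25·0.33 = 0.6465.
0.6465 > 0.36: the indirect benefit exceeds the cost.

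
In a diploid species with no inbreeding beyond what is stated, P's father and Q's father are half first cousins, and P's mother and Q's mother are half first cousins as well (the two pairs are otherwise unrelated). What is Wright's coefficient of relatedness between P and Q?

Wright's path rule: contributions from independent ancestry routes add.
P and Q are related in two ways: half second cousins through their fathers (r = 1/64) and half second cousins through their mothers (r = 1/64).
r = 1/64 + 1/64 = 1/32 = 0.03125.

0.03125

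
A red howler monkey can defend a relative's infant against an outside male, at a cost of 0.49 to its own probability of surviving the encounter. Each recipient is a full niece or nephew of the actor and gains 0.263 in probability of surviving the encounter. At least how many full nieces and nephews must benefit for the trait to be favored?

8

r to a full niece or nephew = 0.25 (full aunt/uncle↔niece/nephew: two paths of length 3 through the shared grandparent pair: r = 2·(1/2)^3 = 1/4).
Hamilton's rule: n·r·B > C  ⇒  n > C/(r·B) = 0.49/(0.25·0.263) = 7.452.
The smallest integer exceeding 7.452 is 8.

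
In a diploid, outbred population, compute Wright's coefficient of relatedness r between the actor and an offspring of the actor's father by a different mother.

Each parent–offspring link contributes a factor of 1/2, and independent paths through distinct common ancestors add.
Half-sibs share one parent — one path of length 2: r = (1/2)^2 = 1/4.

0.25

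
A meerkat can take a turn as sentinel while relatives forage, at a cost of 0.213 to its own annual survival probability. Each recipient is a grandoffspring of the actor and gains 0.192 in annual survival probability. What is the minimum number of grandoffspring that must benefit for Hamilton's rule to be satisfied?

r to a grandoffspring = 1/4 (two parent–offspring links: r = (1/2)^2 = 1/4).
Hamilton's rule: n·r·B > C  ⇒  n > C/(r·B) = 0.213/(0.25·0.192) = 4.438.
The smallest integer exceeding 4.438 is 5.

5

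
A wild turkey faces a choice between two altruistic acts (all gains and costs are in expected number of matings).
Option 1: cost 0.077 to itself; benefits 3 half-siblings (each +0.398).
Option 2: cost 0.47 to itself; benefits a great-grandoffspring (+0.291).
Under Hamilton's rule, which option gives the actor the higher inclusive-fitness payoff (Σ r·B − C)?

Option 1: r to a half-sibling = 0.25.
Option 1: Σ r·B − C = (3·0.25·0.398) − 0.077 = 0.2215.
Option 2: r to a great-grandoffspring = 0.125.
Option 2: Σ r·B − C = (1·0.125·0.291) − 0.47 = -0.433625.
Option 1 has the higher net inclusive-fitness payoff.

Option 1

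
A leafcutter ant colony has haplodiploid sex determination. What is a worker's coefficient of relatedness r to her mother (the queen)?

One meiotic link between diploid queen and diploid daughter: r = 1/2.

0.5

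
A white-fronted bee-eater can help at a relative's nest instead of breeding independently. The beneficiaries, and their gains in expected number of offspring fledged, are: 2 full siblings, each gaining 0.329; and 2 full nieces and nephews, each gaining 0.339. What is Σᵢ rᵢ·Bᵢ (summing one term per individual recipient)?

0.4985

r to a full sibling = 0.5 (full sibs share both parents — two paths of length 2: r = 2·(1/2)^2 = 1/2).
r to a full niece or nephew = 1/4 (full aunt/uncle↔niece/nephew: two paths of length 3 through the shared grandparent pair: r = 2·(1/2)^3 = 1/4).
Summing one r·B term per recipient: 2·0.5·0.329 + 2·0.25·0.339 = 0.4985.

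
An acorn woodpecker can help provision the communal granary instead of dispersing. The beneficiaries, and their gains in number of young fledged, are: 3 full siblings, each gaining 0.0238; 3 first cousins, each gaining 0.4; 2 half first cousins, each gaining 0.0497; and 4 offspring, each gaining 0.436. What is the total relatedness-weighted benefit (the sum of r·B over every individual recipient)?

r to a full sibling = 1/2 (full sibs share both parents — two paths of length 2: r = 2·(1/2)^2 = 1/2).
r to a first cousin = 0.125 (first cousins share one grandparent pair — two paths of length 4: r = 2·(1/2)^4 = 1/8).
r to a half first cousin = 1/16 (half first cousins share one grandparent — one path of length 4: r = (1/2)^4 = 1/16).
r to an offspring = 0.5 (one parent–offspring link: r = (1/2)^1 = 1/2).
Summing one r·B term per recipient: 3·0.5·0.0238 + 3·0.125·0.4 + 2·0.0625·0.0497 + 4·0.5·0.436 = 1.0639125.

1.0639125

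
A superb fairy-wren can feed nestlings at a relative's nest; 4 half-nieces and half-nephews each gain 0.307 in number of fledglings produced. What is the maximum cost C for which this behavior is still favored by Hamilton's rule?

r to a half-niece or half-nephew = 0.125 (half-aunt/uncle↔niece/nephew: one path of length 3: r = (1/2)^3 = 1/8).
Hamilton's rule: n·r·B > C, so the trait is favored while C < n·r·B = 4·0.125·0.307 = 0.1535.

0.1535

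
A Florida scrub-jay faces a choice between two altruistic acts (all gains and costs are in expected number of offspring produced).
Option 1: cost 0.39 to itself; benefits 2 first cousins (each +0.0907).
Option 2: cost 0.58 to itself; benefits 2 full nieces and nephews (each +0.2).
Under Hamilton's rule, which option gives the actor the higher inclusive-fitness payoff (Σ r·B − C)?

Option 1: r to a first cousin = 0.125.
Option 1: Σ r·B − C = (2·0.125·0.0907) − 0.39 = -0.367325.
Option 2: r to a full niece or nephew = 0.25.
Option 2: Σ r·B − C = (2·0.25·0.2) − 0.58 = -0.48.
Option 1 has the higher net inclusive-fitness payoff.

Option 1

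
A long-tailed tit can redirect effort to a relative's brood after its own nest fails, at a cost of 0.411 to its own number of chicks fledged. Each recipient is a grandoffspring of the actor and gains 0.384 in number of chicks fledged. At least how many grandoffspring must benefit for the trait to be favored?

5

r to a grandoffspring = 0.25 (two parent–offspring links: r = (1/2)^2 = 1/4).
Hamilton's rule: n·r·B > C  ⇒  n > C/(r·B) = 0.411/(0.25·0.384) = 4.281.
The smallest integer exceeding 4.281 is 5.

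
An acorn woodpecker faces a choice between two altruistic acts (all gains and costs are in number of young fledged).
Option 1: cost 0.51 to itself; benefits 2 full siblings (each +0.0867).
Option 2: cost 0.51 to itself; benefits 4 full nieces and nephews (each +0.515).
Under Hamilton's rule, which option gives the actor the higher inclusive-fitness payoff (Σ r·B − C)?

Option 1: r to a full sibling = 0.5.
Option 1: Σ r·B − C = (2·0.5·0.0867) − 0.51 = -0.4233.
Option 2: r to a full niece or nephew = 0.25.
Option 2: Σ r·B − C = (4·0.25·0.515) − 0.51 = 0.005.
Option 2 has the higher net inclusive-fitness payoff.

Option 2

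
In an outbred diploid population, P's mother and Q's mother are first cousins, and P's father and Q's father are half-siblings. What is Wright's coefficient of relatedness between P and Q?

Independent pedigree routes through distinct common ancestors add.
P and Q are related in two ways: second cousins through their mothers (r = 1/32) and half first cousins through their fathers (r = 1/16).
r = 1/32 + 1/16 = 3/32 = 0.09375.

0.09375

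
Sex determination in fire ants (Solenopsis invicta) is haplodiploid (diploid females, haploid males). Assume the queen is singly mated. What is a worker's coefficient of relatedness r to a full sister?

0.75

Haplodiploid full sisters inherit their father's entire haploid genome identically (contributing 1/2) and on average half of their mother's contribution (1/2 · 1/2 = 1/4); r = 1/2 + 1/4 = 3/4.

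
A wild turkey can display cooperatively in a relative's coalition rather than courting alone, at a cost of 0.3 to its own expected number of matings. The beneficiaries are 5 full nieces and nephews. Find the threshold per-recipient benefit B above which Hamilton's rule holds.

0.24

r to a full niece or nephew = 0.25 (full aunt/uncle↔niece/nephew: two paths of length 3 through the shared grandparent pair: r = 2·(1/2)^3 = 1/4).
Hamilton's rule with n recipients of equal r: n·r·B > C, so B > C/(n·r) = 0.3/(5·0.25) = 0.24.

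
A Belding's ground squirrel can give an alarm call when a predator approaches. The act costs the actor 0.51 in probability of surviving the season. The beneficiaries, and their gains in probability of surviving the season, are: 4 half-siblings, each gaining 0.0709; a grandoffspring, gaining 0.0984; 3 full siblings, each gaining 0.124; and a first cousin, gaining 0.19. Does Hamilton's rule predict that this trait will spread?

No

Hamilton's rule: the trait is favored when the sum of r·B over every recipient exceeds the actor's cost C.
r to a half-sibling = 0.25 (half-sibs share one parent — one path of length 2: r = (1/2)^2 = 1/4).
r to a grandoffspring = 0.25 (two parent–offspring links: r = (1/2)^2 = 1/4).
r to a full sibling = 1/2 (full sibs share both parents — two paths of length 2: r = 2·(1/2)^2 = 1/2).
r to a first cousin = 1/8 (first cousins share one grandparent pair — two paths of length 4: r = 2·(1/2)^4 = 1/8).
Summing one r·B term per recipient: 4·0.25·0.0709 + 1·0.25·0.0984 + 3·0.5·0.124 + 1·0.125·0.19 = 0.30525.
0.30525 < 0.51: the indirect benefit is less than the cost.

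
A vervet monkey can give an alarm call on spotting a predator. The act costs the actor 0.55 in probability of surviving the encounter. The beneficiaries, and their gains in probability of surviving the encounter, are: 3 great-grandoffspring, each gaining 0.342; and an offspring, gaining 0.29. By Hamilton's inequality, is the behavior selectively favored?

No

Hamilton's rule: the trait is favored when the sum of r·B over every recipient exceeds the actor's cost C.
r to a great-grandoffspring = 0.125 (three parent–offspring links: r = (1/2)^3 = 1/8).
r to an offspring = 1/2 (one parent–offspring link: r = (1/2)^1 = 1/2).
Summing one r·B term per recipient: 3·0.125·0.342 + 1·0.5·0.29 = 0.27325.
0.27325 < 0.55: the indirect benefit is less than the cost.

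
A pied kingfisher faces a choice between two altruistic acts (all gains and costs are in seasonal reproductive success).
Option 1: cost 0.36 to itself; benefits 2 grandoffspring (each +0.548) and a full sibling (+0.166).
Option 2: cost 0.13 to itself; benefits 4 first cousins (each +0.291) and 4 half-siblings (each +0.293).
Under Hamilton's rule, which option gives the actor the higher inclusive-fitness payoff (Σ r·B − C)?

Option 1: r to a grandoffspring = 0.25.
Option 1: r to a full sibling = 0.5.
Option 1: Σ r·B − C = (2·0.25·0.548 + 1·0.5·0.166) − 0.36 = -0.003.
Option 2: r to a first cousin = 0.125.
Option 2: r to a half-sibling = 0.25.
Option 2: Σ r·B − C = (4·0.125·0.291 + 4·0.25·0.293) − 0.13 = 0.3085.
Option 2 has the higher net inclusive-fitness payoff.

Option 2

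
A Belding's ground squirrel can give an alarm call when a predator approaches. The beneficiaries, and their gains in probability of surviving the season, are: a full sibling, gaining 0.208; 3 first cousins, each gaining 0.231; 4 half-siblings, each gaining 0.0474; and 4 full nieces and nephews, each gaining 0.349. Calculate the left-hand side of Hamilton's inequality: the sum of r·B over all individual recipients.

0.587025

r to a full sibling = 0.5 (full sibs share both parents — two paths of length 2: r = 2·(1/2)^2 = 1/2).
r to a first cousin = 1/8 (first cousins share one grandparent pair — two paths of length 4: r = 2·(1/2)^4 = 1/8).
r to a half-sibling = 1/4 (half-sibs share one parent — one path of length 2: r = (1/2)^2 = 1/4).
r to a full niece or nephew = 0.25 (full aunt/uncle↔niece/nephew: two paths of length 3 through the shared grandparent pair: r = 2·(1/2)^3 = 1/4).
Summing one r·B term per recipient: 1·0.5·0.208 + 3·0.125·0.231 + 4·0.25·0.0474 + 4·0.25·0.349 = 0.587025.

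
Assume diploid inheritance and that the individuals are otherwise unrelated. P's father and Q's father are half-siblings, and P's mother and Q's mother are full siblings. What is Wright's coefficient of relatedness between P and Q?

0.1875

Relatedness sums over independent paths through distinct common ancestors.
P and Q are related in two ways: half first cousins through their fathers (r = 1/16) and first cousins through their mothers (r = 1/8).
r = 1/16 + 1/8 = 3/16 = 0.1875.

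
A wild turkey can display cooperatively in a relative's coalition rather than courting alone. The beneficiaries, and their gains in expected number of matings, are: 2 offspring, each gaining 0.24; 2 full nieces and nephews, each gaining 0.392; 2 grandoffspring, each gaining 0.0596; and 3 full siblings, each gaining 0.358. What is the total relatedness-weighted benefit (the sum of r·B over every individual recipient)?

r to an offspring = 1/2 (one parent–offspring link: r = (1/2)^1 = 1/2).
r to a full niece or nephew = 0.25 (full aunt/uncle↔niece/nephew: two paths of length 3 through the shared grandparent pair: r = 2·(1/2)^3 = 1/4).
r to a grandoffspring = 1/4 (two parent–offspring links: r = (1/2)^2 = 1/4).
r to a full sibling = 1/2 (full sibs share both parents — two paths of length 2: r = 2·(1/2)^2 = 1/2).
Summing one r·B term per recipient: 2·0.5·0.24 + 2·0.25·0.392 + 2·0.25·0.0596 + 3·0.5·0.358 = 1.0028.

1.0028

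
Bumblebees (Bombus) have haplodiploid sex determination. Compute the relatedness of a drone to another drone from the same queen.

Haploid brothers each carry a random half of the queen's diploid genome, so on average they share half: r = 1/2.

0.5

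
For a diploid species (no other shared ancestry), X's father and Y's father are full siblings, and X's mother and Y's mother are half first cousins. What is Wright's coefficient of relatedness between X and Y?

Relatedness sums over independent paths through distinct common ancestors.
X and Y are related in two ways: first cousins through their fathers (r = 1/8) and half second cousins through their mothers (r = 1/64).
r = 1/8 + 1/64 = 0.140625.

0.140625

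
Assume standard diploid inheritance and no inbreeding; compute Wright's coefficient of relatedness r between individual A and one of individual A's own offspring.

Each parent–offspring link contributes a factor of 1/2, and independent paths through distinct common ancestors add.
One parent–offspring link: r = (1/2)^1 = 1/2.

0.5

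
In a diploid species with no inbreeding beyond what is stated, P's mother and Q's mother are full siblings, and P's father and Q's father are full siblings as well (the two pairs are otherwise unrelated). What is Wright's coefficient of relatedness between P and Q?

0.25

Wright's path rule: contributions from independent ancestry routes add.
P and Q are related in two ways: first cousins through their mothers (r = 1/8) and first cousins through their fathers (r = 1/8) — i.e. double first cousins.
r = 1/8 + 1/8 = 1/4 = 0.25.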